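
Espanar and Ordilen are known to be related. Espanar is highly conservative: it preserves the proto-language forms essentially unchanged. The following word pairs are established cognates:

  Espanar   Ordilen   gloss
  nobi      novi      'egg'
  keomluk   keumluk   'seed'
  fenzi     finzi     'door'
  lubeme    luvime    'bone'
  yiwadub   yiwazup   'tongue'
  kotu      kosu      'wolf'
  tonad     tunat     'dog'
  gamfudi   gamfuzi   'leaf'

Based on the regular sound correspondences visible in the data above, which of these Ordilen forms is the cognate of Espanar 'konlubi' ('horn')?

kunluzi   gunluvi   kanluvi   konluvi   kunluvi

tonad ~ tunat — Espanar o corresponds to Ordilen u after a consonant, before a nasal.
nobi ~ novi — Espanar b corresponds to Ordilen v between vowels (before a front vowel).
Applying these to Espanar 'konlubi':
  konlubi → kunlubi   (o→u after a consonant, before a nasal)
  kunlubi → kunluvi   (b→v between vowels (before a front vowel))
So the Ordilen cognate is 'kunluvi'.

kunluvi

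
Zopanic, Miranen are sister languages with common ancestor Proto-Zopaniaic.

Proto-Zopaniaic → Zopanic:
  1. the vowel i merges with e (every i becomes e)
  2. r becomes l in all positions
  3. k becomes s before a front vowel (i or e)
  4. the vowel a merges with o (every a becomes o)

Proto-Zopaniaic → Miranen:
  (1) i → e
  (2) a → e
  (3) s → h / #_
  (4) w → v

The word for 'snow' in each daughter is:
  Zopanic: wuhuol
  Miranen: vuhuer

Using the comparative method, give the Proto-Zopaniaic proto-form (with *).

*wuhuar

Position 6: Zopanic has l, Miranen has r. Miranen preserves r here (none of its changes turn any other segment into r), so the proto-segment is *r.
Position 1: Zopanic has w, Miranen has v. Zopanic preserves w here (none of its changes turn any other segment into w), so the proto-segment is *w.
This points to *wuhuar. Verify forward in each daughter:
Zopanic: *wuhuar > wuhual > wuhuol  (by unconditioned shift, vowel merger)
Miranen: start from *wuhuar.
  rule 1: no change — wuhuar
  rule 2 (vowel merger): wuhuar → wuhuer
  rule 3: no change — wuhuer
  rule 4 (unconditioned shift): wuhuer → vuhuer
  ⇒ Miranen vuhuer
No other proto-form is consistent with every reflex, so the reconstruction is *wuhuar.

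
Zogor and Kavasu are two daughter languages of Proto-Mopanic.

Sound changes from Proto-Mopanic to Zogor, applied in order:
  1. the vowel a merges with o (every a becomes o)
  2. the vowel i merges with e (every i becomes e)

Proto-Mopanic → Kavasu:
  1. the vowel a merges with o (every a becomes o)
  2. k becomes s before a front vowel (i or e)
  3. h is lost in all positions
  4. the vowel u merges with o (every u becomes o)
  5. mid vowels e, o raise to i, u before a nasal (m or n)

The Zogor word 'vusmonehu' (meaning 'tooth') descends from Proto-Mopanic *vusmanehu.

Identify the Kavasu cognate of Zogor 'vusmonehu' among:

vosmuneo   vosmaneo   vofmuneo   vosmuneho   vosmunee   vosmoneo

vosmuneo

Kavasu: *vusmanehu
  vusmanehu → vusmonehu   [vowel merger]
  vusmonehu (rule 2 does not apply)
  vusmonehu → vusmoneu   [h-loss]
  vusmoneu → vosmoneo   [vowel merger]
  vosmoneo → vosmuneo   [pre-nasal raising]
  giving Kavasu vosmuneo.
The other candidates each miss or misapply at least one Kavasu change.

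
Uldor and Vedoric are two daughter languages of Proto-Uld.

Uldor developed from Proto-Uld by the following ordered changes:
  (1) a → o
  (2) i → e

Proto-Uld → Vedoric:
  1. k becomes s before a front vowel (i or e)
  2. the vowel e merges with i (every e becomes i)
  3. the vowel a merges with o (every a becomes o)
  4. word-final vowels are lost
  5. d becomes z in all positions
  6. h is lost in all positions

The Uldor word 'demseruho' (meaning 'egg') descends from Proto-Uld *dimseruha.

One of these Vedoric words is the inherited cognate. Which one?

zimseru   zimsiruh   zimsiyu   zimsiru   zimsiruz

zimsiru

Vedoric: *dimseruha > dimsiruha > dimsiruho > dimsiruh > zimsiruh > zimsiru  (by vowel merger, vowel merger, apocope, unconditioned shift, h-loss)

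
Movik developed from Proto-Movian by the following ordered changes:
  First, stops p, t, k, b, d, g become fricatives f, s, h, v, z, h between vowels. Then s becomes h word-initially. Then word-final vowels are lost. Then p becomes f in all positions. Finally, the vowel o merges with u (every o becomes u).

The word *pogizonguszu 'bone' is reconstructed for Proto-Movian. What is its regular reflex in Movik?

Movik: start from *pogizonguszu.
  rule 1 (intervocalic lenition): pogizonguszu → pohizonguszu
  rule 2: no change — pohizonguszu
  rule 3 (apocope): pohizonguszu → pohizongusz
  rule 4 (unconditioned shift): pohizongusz → fohizongusz
  rule 5 (vowel merger): fohizongusz → fuhizungusz
  ⇒ Movik fuhizungusz

fuhizungusz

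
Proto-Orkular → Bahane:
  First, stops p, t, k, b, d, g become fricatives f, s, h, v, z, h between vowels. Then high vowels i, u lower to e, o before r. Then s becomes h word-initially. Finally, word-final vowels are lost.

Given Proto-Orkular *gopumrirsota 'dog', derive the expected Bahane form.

Bahane: *gopumrirsota > gofumrirsosa > gofumrersosa > gofumrersos  (by intervocalic lenition, pre-rhotic lowering, apocope)

gofumrersos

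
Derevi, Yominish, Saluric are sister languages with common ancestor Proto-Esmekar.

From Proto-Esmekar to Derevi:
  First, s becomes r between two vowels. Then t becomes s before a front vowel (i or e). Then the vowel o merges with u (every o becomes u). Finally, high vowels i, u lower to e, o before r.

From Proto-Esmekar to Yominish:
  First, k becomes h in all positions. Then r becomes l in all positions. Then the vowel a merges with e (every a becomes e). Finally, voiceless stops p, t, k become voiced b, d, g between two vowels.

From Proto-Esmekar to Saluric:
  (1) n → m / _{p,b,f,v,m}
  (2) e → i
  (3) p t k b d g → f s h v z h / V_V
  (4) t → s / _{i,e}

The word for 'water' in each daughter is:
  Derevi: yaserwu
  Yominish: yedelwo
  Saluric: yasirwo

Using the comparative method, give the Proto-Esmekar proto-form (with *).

Position 4: Derevi has e, Yominish has e, Saluric has i. Taking the neighbouring segments as reconstructed: Derevi e could go back to *e or *i; Yominish e could go back to *a or *e; Saluric i could go back to *e or *i — the one source consistent with every daughter is *e.
Position 2: Derevi has a, Yominish has e, Saluric has a. Derevi preserves a here (none of its changes turn any other segment into a), so the proto-segment is *a.
This points to *yaterwo. Verify forward in each daughter:
Derevi: *yaterwo > yaserwo > yaserwu  (by palatalisation, vowel merger)
Yominish: *yaterwo
  yaterwo (rule 1 does not apply)
  yaterwo → yatelwo   [unconditioned shift]
  yatelwo → yetelwo   [vowel merger]
  yetelwo → yedelwo   [intervocalic voicing]
  giving Yominish yedelwo.
Saluric: start from *yaterwo.
  rule 1: no change — yaterwo
  rule 2 (vowel merger): yaterwo → yatirwo
  rule 3 (intervocalic lenition): yatirwo → yasirwo
  rule 4: no change — yasirwo
  ⇒ Saluric yasirwo
Only *yaterwo yields all of Derevi yaserwu, Yominish yedelwo, Saluric yasirwo.

*yaterwo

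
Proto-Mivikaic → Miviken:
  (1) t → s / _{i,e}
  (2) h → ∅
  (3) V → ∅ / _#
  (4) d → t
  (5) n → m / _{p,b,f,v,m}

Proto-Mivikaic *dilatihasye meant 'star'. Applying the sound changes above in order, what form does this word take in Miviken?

Miviken: *dilatihasye > dilasihasye > dilasiasye > dilasiasy > tilasiasy  (by palatalisation, h-loss, apocope, unconditioned shift)

tilasiasy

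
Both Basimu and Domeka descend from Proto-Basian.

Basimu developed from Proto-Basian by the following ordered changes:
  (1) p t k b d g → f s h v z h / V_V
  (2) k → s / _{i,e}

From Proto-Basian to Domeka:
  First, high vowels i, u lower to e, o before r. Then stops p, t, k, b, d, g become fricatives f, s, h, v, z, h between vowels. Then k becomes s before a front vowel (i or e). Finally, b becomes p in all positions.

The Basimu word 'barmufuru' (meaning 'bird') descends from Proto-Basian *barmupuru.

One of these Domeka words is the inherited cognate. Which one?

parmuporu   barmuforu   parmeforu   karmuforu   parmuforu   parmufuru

Domeka: *barmupuru
  barmupuru → barmuporu   [pre-rhotic lowering]
  barmuporu → barmuforu   [intervocalic lenition]
  barmuforu (rule 3 does not apply)
  barmuforu → parmuforu   [unconditioned shift]
  giving Domeka parmuforu.

parmuforu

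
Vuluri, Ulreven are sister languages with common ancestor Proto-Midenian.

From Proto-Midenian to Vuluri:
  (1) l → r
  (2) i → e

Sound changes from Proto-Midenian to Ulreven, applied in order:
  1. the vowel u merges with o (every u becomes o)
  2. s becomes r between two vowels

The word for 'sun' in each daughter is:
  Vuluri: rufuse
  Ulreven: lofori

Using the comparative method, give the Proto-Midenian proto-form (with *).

Position 1: Vuluri has r, Ulreven has l. Ulreven preserves l here (none of its changes turn any other segment into l), so the proto-segment is *l.
Position 6: Vuluri has e, Ulreven has i. Ulreven preserves i here (none of its changes turn any other segment into i), so the proto-segment is *i.
This points to *lufusi. Verify forward in each daughter:
Vuluri: *lufusi
  lufusi → rufusi   [unconditioned shift]
  rufusi → rufuse   [vowel merger]
  giving Vuluri rufuse.
Ulreven: start from *lufusi.
  rule 1 (vowel merger): lufusi → lofosi
  rule 2 (rhotacism): lofosi → lofori
  ⇒ Ulreven lofori
*lufusi is the unique common source.

*lufusi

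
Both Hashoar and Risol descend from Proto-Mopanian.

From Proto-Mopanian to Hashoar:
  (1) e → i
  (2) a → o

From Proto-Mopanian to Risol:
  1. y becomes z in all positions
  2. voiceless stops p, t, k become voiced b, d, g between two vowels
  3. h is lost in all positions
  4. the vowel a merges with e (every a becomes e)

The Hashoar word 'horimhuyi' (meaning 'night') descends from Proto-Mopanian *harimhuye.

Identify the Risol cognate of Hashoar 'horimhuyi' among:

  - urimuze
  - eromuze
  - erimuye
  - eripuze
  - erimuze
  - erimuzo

Risol: start from *harimhuye.
  rule 1 (unconditioned shift): harimhuye → harimhuze
  rule 2: no change — harimhuze
  rule 3 (h-loss): harimhuze → arimuze
  rule 4 (vowel merger): arimuze → erimuze
  ⇒ Risol erimuze
Only 'erimuze' matches the regular Risol development of *harimhuye.

erimuze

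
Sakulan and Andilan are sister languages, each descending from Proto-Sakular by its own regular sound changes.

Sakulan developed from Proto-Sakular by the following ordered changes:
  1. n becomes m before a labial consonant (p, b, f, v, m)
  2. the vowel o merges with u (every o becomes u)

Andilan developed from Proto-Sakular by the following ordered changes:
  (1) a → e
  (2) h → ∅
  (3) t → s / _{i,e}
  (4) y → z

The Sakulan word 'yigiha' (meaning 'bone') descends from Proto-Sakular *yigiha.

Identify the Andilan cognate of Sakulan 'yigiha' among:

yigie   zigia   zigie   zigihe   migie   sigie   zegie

zigie

Andilan: start from *yigiha.
  rule 1 (vowel merger): yigiha → yigihe
  rule 2 (h-loss): yigihe → yigie
  rule 3: no change — yigie
  rule 4 (unconditioned shift): yigie → zigie
  ⇒ Andilan zigie
The other candidates each miss or misapply at least one Andilan change.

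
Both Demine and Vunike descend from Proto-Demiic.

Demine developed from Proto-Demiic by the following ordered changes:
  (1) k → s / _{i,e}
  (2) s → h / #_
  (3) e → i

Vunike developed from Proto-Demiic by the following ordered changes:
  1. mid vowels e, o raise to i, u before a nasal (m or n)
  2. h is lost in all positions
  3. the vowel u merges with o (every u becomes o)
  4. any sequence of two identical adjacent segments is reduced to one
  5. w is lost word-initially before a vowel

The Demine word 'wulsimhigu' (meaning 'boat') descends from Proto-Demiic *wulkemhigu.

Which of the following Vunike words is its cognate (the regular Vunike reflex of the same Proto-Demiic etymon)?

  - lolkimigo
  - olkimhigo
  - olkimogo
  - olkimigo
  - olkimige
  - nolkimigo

Vunike: *wulkemhigu > wulkimhigu > wulkimigu > wolkimigo > olkimigo  (by pre-nasal raising, h-loss, vowel merger, glide loss)
The other candidates each miss or misapply at least one Vunike change.

olkimigo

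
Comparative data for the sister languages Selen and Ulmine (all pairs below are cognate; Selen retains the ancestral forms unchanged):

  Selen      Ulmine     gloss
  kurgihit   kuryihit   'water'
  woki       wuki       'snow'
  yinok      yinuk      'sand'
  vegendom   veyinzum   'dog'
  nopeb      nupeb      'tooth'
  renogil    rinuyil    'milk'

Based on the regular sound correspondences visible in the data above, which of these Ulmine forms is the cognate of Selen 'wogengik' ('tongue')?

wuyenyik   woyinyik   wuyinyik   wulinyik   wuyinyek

wuyinyik

woki ~ wuki, yinok ~ yinuk — Selen o corresponds to Ulmine u after a consonant, before a consonant other than r, m, n, p, b, f, v.
vegendom ~ veyinzum — Selen g corresponds to Ulmine y between vowels (before a front vowel).
vegendom ~ veyinzum, renogil ~ rinuyil — Selen e corresponds to Ulmine i after a consonant, before a nasal.
kurgihit ~ kuryihit — Selen g corresponds to Ulmine y after a consonant, before a front vowel.
Applying these to Selen 'wogengik':
  wogengik → wugengik   (o→u after a consonant, before a consonant other than r, m, n, p, b, f, v)
  wugengik → wuyengik   (g→y between vowels (before a front vowel))
  wuyengik → wuyingik   (e→i after a consonant, before a nasal)
  wuyingik → wuyinyik   (g→y after a consonant, before a front vowel)
So the Ulmine cognate is 'wuyinyik'.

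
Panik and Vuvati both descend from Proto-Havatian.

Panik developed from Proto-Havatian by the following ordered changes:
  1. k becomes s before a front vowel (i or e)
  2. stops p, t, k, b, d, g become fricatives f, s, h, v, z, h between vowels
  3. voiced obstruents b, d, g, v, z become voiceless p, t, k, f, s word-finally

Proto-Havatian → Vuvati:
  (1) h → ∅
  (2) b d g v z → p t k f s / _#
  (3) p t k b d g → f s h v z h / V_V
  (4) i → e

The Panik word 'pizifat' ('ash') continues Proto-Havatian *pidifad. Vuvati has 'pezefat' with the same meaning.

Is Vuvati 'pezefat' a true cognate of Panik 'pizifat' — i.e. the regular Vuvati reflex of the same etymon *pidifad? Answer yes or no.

Derive the expected Vuvati reflex of *pidifad:
Vuvati: start from *pidifad.
  rule 1: no change — pidifad
  rule 2 (final devoicing): pidifad → pidifat
  rule 3 (intervocalic lenition): pidifat → pizifat
  rule 4 (vowel merger): pizifat → pezefat
  ⇒ Vuvati pezefat
Vuvati 'pezefat' matches the regular reflex exactly, so the pair is cognate.

yes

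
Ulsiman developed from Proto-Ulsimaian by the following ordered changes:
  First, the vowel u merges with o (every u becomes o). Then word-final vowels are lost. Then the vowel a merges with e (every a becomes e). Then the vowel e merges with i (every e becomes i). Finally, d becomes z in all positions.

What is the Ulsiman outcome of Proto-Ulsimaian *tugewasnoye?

Ulsiman: *tugewasnoye > togewasnoye > togewasnoy > togewesnoy > togiwisnoy  (by vowel merger, apocope, vowel merger, vowel merger)

togiwisnoy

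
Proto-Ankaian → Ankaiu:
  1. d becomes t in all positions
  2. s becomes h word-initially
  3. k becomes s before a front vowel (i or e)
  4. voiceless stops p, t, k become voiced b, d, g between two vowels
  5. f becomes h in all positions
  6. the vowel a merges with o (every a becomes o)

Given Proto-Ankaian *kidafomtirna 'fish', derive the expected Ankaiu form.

sidohomtirno

Ankaiu: *kidafomtirna
  kidafomtirna → kitafomtirna   [unconditioned shift]
  kitafomtirna (rule 2 does not apply)
  kitafomtirna → sitafomtirna   [palatalisation]
  sitafomtirna → sidafomtirna   [intervocalic voicing]
  sidafomtirna → sidahomtirna   [unconditioned shift]
  sidahomtirna → sidohomtirno   [vowel merger]
  giving Ankaiu sidohomtirno.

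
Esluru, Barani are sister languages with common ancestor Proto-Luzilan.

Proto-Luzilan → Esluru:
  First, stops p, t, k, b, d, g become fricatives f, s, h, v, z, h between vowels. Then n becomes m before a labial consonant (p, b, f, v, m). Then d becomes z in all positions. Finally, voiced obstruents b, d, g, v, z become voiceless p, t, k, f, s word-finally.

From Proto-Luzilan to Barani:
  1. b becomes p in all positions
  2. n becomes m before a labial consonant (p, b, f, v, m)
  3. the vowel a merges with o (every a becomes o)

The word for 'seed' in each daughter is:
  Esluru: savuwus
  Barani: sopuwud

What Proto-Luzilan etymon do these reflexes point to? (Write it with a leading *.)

Position 2: Esluru has a, Barani has o. Esluru preserves a here (none of its changes turn any other segment into a), so the proto-segment is *a.
Position 3: Esluru has v, Barani has p. Taking the neighbouring segments as reconstructed: Esluru v could go back to *b or *v; Barani p could go back to *p or *b — the one source consistent with every daughter is *b.
Verify the candidate proto-form against each daughter:
Esluru: start from *sabuwud.
  rule 1 (intervocalic lenition): sabuwud → savuwud
  rule 2: no change — savuwud
  rule 3 (unconditioned shift): savuwud → savuwuz
  rule 4 (final devoicing): savuwuz → savuwus
  ⇒ Esluru savuwus
Barani: *sabuwud
  sabuwud → sapuwud   [unconditioned shift]
  sapuwud (rule 2 does not apply)
  sapuwud → sopuwud   [vowel merger]
  giving Barani sopuwud.
Only *sabuwud yields all of Esluru savuwus, Barani sopuwud.

*sabuwud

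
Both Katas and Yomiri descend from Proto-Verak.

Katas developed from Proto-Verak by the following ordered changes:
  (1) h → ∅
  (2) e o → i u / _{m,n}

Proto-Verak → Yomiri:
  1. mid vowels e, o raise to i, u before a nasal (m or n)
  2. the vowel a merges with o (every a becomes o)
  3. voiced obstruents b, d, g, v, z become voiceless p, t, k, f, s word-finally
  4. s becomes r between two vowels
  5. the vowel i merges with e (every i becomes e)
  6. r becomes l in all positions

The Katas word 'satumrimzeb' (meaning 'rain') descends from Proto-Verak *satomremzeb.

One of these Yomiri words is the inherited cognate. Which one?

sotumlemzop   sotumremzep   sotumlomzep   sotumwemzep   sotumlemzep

sotumlemzep

Yomiri: start from *satomremzeb.
  rule 1 (pre-nasal raising): satomremzeb → satumrimzeb
  rule 2 (vowel merger): satumrimzeb → sotumrimzeb
  rule 3 (final devoicing): sotumrimzeb → sotumrimzep
  rule 4: no change — sotumrimzep
  rule 5 (vowel merger): sotumrimzep → sotumremzep
  rule 6 (unconditioned shift): sotumremzep → sotumlemzep
  ⇒ Yomiri sotumlemzep
Only 'sotumlemzep' matches the regular Yomiri development of *satomremzeb.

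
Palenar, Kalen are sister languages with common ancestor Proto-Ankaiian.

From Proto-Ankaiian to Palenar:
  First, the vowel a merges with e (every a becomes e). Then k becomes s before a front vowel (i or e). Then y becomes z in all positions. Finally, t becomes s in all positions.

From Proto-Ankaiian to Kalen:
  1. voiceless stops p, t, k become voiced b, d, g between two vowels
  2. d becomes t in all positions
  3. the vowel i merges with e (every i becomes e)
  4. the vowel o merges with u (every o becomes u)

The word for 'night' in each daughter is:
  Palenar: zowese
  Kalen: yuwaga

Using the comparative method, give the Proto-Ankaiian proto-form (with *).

Position 6: Palenar has e, Kalen has a. Kalen preserves a here (none of its changes turn any other segment into a), so the proto-segment is *a.
Position 2: Palenar has o, Kalen has u. Palenar preserves o here (none of its changes turn any other segment into o), so the proto-segment is *o.
Verify the candidate proto-form against each daughter:
Palenar: *yowaka > yoweke > yowese > zowese  (by vowel merger, palatalisation, unconditioned shift)
Kalen: *yowaka > yowaga > yuwaga  (by intervocalic voicing, vowel merger)
No other proto-form is consistent with every reflex, so the reconstruction is *yowaka.

*yowaka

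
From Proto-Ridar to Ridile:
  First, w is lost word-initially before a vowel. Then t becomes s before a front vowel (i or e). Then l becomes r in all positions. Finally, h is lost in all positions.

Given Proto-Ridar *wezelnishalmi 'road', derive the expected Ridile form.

Ridile: *wezelnishalmi
  wezelnishalmi → ezelnishalmi   [glide loss]
  ezelnishalmi (rule 2 does not apply)
  ezelnishalmi → ezernisharmi   [unconditioned shift]
  ezernisharmi → ezernisarmi   [h-loss]
  giving Ridile ezernisarmi.

ezernisarmi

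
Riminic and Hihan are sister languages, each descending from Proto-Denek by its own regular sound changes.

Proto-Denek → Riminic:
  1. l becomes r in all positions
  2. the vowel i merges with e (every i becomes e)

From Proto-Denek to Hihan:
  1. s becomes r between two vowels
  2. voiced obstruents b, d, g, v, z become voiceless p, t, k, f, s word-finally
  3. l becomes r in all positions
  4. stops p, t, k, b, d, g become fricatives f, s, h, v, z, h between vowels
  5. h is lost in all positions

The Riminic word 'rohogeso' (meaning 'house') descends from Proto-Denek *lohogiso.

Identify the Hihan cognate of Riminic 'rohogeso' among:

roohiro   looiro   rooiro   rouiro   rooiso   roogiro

Hihan: *lohogiso
  lohogiso → lohogiro   [rhotacism]
  lohogiro (rule 2 does not apply)
  lohogiro → rohogiro   [unconditioned shift]
  rohogiro → rohohiro   [intervocalic lenition]
  rohohiro → rooiro   [h-loss]
  giving Hihan rooiro.

rooiro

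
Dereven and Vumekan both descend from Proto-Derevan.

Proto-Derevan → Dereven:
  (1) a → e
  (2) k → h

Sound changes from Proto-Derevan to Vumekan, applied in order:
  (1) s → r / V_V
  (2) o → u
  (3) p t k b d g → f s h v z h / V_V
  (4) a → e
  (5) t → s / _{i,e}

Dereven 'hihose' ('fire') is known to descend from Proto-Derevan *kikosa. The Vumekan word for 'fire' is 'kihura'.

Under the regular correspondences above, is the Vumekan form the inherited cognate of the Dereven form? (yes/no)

no

Derive the expected Vumekan reflex of *kikosa:
Vumekan: start from *kikosa.
  rule 1 (rhotacism): kikosa → kikora
  rule 2 (vowel merger): kikora → kikura
  rule 3 (intervocalic lenition): kikura → kihura
  rule 4 (vowel merger): kihura → kihure
  rule 5: no change — kihure
  ⇒ Vumekan kihure
The regular Vumekan reflex would be 'kihure', but the attested form is 'kihura'. The correspondence is irregular, so they are not cognates (the Vumekan form has a different source).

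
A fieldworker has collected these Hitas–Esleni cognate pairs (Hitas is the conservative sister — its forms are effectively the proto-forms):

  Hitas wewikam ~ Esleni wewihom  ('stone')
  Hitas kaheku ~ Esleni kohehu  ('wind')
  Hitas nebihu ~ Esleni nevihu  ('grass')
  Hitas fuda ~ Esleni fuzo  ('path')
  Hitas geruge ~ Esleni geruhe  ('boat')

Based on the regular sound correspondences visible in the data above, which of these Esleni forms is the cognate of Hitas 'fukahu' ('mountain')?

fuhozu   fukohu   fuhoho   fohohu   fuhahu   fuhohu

wewikam ~ wewihom — Hitas k corresponds to Esleni h between vowels (before a back vowel).
kaheku ~ kohehu — Hitas a corresponds to Esleni o after a consonant, before a consonant other than r, m, n, p, b, f, v.
Applying these to Hitas 'fukahu':
  fukahu → fuhahu   (k→h between vowels (before a back vowel))
  fuhahu → fuhohu   (a→o after a consonant, before a consonant other than r, m, n, p, b, f, v)
So the Esleni cognate is 'fuhohu'.

fuhohu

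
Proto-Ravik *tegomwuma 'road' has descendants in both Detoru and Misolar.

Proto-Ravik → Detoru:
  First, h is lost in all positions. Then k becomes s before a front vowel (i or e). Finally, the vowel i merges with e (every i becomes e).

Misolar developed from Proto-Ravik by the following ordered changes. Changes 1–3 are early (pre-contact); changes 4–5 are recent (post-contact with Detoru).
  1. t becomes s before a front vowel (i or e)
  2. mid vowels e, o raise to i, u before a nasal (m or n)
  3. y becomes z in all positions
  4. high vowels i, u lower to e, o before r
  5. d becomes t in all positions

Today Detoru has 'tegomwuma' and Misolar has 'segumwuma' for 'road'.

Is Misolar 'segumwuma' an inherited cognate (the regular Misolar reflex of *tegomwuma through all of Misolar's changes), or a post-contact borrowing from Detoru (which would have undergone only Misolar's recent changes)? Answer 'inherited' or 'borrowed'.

inherited

If inherited, *tegomwuma would pass through all of Misolar's changes:
Misolar: *tegomwuma > segomwuma > segumwuma  (by palatalisation, pre-nasal raising)
If borrowed from Detoru 'tegomwuma' after the early changes, it would undergo only the recent ones:
  rule 4 (pre-rhotic lowering): no change (tegomwuma)
  rule 5 (unconditioned shift): no change (tegomwuma)
  ⇒ as a loan: tegomwuma
Misolar 'segumwuma' matches the inherited outcome exactly, so it is an inherited cognate, not a loan.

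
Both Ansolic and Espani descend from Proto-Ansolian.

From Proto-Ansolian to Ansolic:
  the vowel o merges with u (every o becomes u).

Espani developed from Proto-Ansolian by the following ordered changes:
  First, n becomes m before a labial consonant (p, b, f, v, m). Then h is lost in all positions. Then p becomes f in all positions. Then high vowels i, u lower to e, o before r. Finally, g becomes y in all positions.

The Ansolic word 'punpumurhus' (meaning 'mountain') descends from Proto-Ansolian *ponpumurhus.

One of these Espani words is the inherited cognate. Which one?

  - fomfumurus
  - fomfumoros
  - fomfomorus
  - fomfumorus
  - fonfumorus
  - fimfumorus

fomfumorus

Espani: *ponpumurhus > pompumurhus > pompumurus > fomfumurus > fomfumorus  (by nasal place assimilation, h-loss, unconditioned shift, pre-rhotic lowering)
Among the options, 'fomfumorus' alone shows every Espani change applied in order.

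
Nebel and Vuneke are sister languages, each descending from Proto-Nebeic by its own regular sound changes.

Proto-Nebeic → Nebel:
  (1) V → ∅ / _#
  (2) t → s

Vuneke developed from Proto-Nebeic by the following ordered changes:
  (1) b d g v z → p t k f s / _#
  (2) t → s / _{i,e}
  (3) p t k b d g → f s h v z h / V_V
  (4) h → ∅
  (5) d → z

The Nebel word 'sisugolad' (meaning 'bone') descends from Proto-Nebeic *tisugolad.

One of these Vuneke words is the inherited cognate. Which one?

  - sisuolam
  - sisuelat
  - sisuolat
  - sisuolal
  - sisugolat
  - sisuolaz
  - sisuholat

Vuneke: *tisugolad > tisugolat > sisugolat > sisuholat > sisuolat  (by final devoicing, palatalisation, intervocalic lenition, h-loss)
Only 'sisuolat' matches the regular Vuneke development of *tisugolad.

sisuolat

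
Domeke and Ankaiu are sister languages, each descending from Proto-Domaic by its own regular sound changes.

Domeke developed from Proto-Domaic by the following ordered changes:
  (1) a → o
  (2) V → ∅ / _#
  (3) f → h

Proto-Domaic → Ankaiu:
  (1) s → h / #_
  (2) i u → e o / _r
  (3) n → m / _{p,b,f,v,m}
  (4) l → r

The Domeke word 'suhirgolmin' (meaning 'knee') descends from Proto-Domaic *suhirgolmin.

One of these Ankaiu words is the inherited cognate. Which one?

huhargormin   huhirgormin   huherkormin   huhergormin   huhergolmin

huhergormin

Ankaiu: start from *suhirgolmin.
  rule 1 (debuccalisation): suhirgolmin → huhirgolmin
  rule 2 (pre-rhotic lowering): huhirgolmin → huhergolmin
  rule 3: no change — huhergolmin
  rule 4 (unconditioned shift): huhergolmin → huhergormin
  ⇒ Ankaiu huhergormin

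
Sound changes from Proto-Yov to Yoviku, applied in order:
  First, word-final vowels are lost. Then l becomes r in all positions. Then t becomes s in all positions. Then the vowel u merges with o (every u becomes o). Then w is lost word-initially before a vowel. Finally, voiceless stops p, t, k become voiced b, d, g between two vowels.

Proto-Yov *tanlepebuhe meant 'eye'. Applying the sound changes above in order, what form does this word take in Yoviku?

Yoviku: *tanlepebuhe
  tanlepebuhe → tanlepebuh   [apocope]
  tanlepebuh → tanrepebuh   [unconditioned shift]
  tanrepebuh → sanrepebuh   [unconditioned shift]
  sanrepebuh → sanrepeboh   [vowel merger]
  sanrepeboh (rule 5 does not apply)
  sanrepeboh → sanrebeboh   [intervocalic voicing]
  giving Yoviku sanrebeboh.

sanrebeboh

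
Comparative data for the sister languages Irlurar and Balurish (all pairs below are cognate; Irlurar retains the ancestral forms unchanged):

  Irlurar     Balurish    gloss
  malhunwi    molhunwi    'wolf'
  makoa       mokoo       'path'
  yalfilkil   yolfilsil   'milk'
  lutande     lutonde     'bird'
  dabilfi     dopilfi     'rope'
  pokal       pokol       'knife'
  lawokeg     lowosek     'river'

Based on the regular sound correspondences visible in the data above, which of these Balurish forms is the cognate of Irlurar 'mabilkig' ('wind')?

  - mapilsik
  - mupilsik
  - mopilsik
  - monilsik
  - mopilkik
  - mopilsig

dabilfi ~ dopilfi — Irlurar a corresponds to Balurish o after a consonant, before a labial obstruent.
dabilfi ~ dopilfi — Irlurar b corresponds to Balurish p between vowels (before a front vowel).
yalfilkil ~ yolfilsil — Irlurar k corresponds to Balurish s after a consonant, before a front vowel.
lawokeg ~ lowosek — Irlurar g corresponds to Balurish k word-finally.
Applying these to Irlurar 'mabilkig':
  mabilkig → mobilkig   (a→o after a consonant, before a labial obstruent)
  mobilkig → mopilkig   (b→p between vowels (before a front vowel))
  mopilkig → mopilsig   (k→s after a consonant, before a front vowel)
  mopilsig → mopilsik   (g→k word-finally)
So the Balurish cognate is 'mopilsik'.

mopilsik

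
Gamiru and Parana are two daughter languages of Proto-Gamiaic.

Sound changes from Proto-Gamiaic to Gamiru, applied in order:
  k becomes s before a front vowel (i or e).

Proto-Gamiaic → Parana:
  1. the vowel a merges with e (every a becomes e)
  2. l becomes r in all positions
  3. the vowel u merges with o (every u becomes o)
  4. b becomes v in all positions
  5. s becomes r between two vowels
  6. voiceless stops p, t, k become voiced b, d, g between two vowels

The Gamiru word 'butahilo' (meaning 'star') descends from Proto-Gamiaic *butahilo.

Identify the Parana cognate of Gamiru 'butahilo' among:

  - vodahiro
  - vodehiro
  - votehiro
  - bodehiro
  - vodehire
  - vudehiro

Parana: *butahilo
  butahilo → butehilo   [vowel merger]
  butehilo → butehiro   [unconditioned shift]
  butehiro → botehiro   [vowel merger]
  botehiro → votehiro   [unconditioned shift]
  votehiro (rule 5 does not apply)
  votehiro → vodehiro   [intervocalic voicing]
  giving Parana vodehiro.
The other candidates each miss or misapply at least one Parana change.

vodehiro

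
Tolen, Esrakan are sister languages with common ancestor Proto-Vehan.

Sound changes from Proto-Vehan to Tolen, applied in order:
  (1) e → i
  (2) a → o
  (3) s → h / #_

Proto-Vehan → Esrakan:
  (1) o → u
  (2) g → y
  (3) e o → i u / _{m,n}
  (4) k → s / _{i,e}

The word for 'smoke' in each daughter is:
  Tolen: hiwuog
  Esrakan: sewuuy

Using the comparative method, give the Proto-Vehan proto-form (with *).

*sewuog

Position 1: Tolen has h, Esrakan has s. Taking the neighbouring segments as reconstructed: Tolen h could go back to *s or *h; Esrakan s could go back to *k or *s — the one source consistent with every daughter is *s.
Position 2: Tolen has i, Esrakan has e. Esrakan preserves e here (none of its changes turn any other segment into e), so the proto-segment is *e.
This points to *sewuog. Verify forward in each daughter:
Tolen: *sewuog
  sewuog → siwuog   [vowel merger]
  siwuog (rule 2 does not apply)
  siwuog → hiwuog   [debuccalisation]
  giving Tolen hiwuog.
Esrakan: *sewuog
  sewuog → sewuug   [vowel merger]
  sewuug → sewuuy   [unconditioned shift]
  sewuuy (rule 3 does not apply)
  sewuuy (rule 4 does not apply)
  giving Esrakan sewuuy.
*sewuog is the unique common source.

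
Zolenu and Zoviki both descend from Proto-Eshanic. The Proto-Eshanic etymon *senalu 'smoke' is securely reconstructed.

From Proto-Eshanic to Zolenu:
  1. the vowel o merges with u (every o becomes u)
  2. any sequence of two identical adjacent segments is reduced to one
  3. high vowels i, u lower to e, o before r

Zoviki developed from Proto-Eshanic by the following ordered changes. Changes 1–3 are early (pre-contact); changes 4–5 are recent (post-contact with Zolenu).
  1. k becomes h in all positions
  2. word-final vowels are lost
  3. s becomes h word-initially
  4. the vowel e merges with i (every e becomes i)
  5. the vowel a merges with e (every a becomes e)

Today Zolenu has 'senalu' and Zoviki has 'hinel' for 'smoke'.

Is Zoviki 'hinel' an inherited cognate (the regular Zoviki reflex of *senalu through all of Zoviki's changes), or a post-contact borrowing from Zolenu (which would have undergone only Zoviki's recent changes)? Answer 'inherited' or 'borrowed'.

If inherited, *senalu would pass through all of Zoviki's changes:
Zoviki: *senalu > senal > henal > hinal > hinel  (by apocope, debuccalisation, vowel merger, vowel merger)
If borrowed from Zolenu 'senalu' after the early changes, it would undergo only the recent ones:
  rule 4 (vowel merger): senalu → sinalu
  rule 5 (vowel merger): sinalu → sinelu
  ⇒ as a loan: sinelu
Zoviki 'hinel' matches the inherited outcome exactly, so it is an inherited cognate, not a loan.

inherited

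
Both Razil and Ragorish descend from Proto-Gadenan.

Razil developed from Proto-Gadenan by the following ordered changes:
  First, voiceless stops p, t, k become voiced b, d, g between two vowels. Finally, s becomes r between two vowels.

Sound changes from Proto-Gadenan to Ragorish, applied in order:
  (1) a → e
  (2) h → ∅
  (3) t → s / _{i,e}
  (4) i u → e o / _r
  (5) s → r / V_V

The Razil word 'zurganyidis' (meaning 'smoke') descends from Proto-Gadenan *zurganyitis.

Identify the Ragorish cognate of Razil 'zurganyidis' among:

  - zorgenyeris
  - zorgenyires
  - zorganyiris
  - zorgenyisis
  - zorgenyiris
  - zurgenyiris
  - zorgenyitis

Ragorish: *zurganyitis > zurgenyitis > zurgenyisis > zorgenyisis > zorgenyiris  (by vowel merger, palatalisation, pre-rhotic lowering, rhotacism)
Only 'zorgenyiris' matches the regular Ragorish development of *zurganyitis.

zorgenyiris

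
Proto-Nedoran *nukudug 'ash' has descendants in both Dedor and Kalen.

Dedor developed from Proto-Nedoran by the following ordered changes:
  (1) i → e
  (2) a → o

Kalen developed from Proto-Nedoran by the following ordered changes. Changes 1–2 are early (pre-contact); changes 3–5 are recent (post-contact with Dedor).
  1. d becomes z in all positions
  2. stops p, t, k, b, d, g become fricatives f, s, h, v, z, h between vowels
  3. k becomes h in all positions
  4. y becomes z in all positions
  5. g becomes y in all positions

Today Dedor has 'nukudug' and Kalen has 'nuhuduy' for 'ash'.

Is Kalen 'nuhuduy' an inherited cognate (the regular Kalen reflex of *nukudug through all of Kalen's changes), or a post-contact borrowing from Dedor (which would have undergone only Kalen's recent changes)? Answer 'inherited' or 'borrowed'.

If inherited, *nukudug would pass through all of Kalen's changes:
Kalen: *nukudug > nukuzug > nuhuzug > nuhuzuy  (by unconditioned shift, intervocalic lenition, unconditioned shift)
If borrowed from Dedor 'nukudug' after the early changes, it would undergo only the recent ones:
  rule 3 (unconditioned shift): nukudug → nuhudug
  rule 4 (unconditioned shift): no change (nuhudug)
  rule 5 (unconditioned shift): nuhudug → nuhuduy
  ⇒ as a loan: nuhuduy
Kalen 'nuhuduy' matches the loan outcome 'nuhuduy', not the inherited 'nuhuzuy' — it skipped the early Kalen changes, so it was borrowed from Dedor.

borrowed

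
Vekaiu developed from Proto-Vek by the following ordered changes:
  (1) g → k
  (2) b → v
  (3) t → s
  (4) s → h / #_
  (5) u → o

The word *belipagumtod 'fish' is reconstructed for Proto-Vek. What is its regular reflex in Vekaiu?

Vekaiu: *belipagumtod > belipakumtod > velipakumtod > velipakumsod > velipakomsod  (by unconditioned shift, unconditioned shift, unconditioned shift, vowel merger)

velipakomsod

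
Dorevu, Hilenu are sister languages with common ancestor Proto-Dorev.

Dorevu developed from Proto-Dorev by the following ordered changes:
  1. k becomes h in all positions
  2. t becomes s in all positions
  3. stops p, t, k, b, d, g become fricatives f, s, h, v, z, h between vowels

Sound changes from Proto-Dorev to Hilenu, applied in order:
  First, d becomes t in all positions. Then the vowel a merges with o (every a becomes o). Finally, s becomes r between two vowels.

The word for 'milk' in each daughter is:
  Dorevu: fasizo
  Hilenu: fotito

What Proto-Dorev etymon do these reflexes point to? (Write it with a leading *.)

*fatido

Position 2: Dorevu has a, Hilenu has o. Dorevu preserves a here (none of its changes turn any other segment into a), so the proto-segment is *a.
Position 3: Dorevu has s, Hilenu has t. Taking the neighbouring segments as reconstructed: Dorevu s could go back to *t or *s; Hilenu t could go back to *t or *d — the one source consistent with every daughter is *t.
Verify the candidate proto-form against each daughter:
Dorevu: start from *fatido.
  rule 1: no change — fatido
  rule 2 (unconditioned shift): fatido → fasido
  rule 3 (intervocalic lenition): fasido → fasizo
  ⇒ Dorevu fasizo
Hilenu: start from *fatido.
  rule 1 (unconditioned shift): fatido → fatito
  rule 2 (vowel merger): fatito → fotito
  rule 3: no change — fotito
  ⇒ Hilenu fotito
Only *fatido yields all of Dorevu fasizo, Hilenu fotito.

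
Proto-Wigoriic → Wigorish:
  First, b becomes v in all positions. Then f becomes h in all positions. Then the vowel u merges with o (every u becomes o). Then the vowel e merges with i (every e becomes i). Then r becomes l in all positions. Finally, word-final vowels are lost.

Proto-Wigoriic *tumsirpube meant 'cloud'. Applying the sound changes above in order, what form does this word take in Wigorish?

tomsilpov

Wigorish: *tumsirpube
  tumsirpube → tumsirpuve   [unconditioned shift]
  tumsirpuve (rule 2 does not apply)
  tumsirpuve → tomsirpove   [vowel merger]
  tomsirpove → tomsirpovi   [vowel merger]
  tomsirpovi → tomsilpovi   [unconditioned shift]
  tomsilpovi → tomsilpov   [apocope]
  giving Wigorish tomsilpov.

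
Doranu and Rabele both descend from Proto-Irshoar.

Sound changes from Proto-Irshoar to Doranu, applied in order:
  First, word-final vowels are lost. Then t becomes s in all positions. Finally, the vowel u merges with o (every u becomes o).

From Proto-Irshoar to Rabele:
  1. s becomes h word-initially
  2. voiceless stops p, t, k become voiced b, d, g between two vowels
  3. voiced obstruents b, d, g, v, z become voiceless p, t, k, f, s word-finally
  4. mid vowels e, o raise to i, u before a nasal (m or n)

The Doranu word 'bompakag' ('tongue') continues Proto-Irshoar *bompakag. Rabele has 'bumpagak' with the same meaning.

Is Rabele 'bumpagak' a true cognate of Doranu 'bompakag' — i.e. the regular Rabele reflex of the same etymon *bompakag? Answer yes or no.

yes

Derive the expected Rabele reflex of *bompakag:
Rabele: start from *bompakag.
  rule 1: no change — bompakag
  rule 2 (intervocalic voicing): bompakag → bompagag
  rule 3 (final devoicing): bompagag → bompagak
  rule 4 (pre-nasal raising): bompagak → bumpagak
  ⇒ Rabele bumpagak
Rabele 'bumpagak' matches the regular reflex exactly, so the pair is cognate.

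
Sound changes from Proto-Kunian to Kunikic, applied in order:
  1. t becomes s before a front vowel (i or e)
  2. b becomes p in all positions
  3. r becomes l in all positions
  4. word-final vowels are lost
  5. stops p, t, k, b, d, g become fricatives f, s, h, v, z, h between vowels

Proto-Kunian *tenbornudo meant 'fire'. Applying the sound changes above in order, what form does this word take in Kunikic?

senpolnud

Kunikic: *tenbornudo > senbornudo > senpornudo > senpolnudo > senpolnud  (by palatalisation, unconditioned shift, unconditioned shift, apocope)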